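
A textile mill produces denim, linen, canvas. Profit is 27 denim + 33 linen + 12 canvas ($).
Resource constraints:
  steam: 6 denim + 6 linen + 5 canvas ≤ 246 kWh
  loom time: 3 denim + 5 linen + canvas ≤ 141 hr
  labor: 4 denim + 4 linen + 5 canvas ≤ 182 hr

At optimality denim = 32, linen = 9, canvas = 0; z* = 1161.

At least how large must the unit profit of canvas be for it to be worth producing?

Check each constraint at x*: steam 246/246 (tight); loom time 141/141 (tight); labor 164/182 (slack 18).
By complementary slackness, y = 0 for the non-binding constraint.
From A_Bᵀ y = c: 6·y_steam + 3·y_loom time = 27; 6·y_steam + 5·y_loom time = 33.
This yields shadow prices y_steam = 3, y_loom time = 3.
canvas enters the basis when its profit ≥ yᵀa₃ = 3·5 + 3·1 = 18.

18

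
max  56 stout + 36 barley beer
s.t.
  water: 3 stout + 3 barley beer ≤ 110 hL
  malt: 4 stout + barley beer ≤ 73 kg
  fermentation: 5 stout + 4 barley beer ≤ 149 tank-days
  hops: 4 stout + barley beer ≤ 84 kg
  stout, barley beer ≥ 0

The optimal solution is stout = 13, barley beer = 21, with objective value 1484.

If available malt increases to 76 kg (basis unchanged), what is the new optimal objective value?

1496

At the optimum: water uses 102 of 110 (slack = 8); malt uses 73 of 73 (binding); fermentation uses 149 of 149 (binding); hops uses 73 of 84 (slack = 11).
Slack constraints have shadow price 0 (complementary slackness).
From A_Bᵀ y = c: 4·y_malt + 5·y_fermentation = 56; 1·y_malt + 4·y_fermentation = 36.
Solving: y_malt = 4, y_fermentation = 8.
Δz = y_malt·Δb = 4 × (3) = 12, so new z* = 1484 + 12 = 1496.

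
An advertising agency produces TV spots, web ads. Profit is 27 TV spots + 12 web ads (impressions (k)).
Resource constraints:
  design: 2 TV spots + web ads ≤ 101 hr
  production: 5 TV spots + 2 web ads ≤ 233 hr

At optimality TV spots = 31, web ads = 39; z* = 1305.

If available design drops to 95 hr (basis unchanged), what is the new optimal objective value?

Check each constraint at x*: design 101/101 (tight); production 233/233 (tight).
Dual feasibility on the basic columns requires 2·y_design + 5·y_production = 27, 1·y_design + 2·y_production = 12.
This yields shadow prices y_design = 6, y_production = 3.
Δz = y_design·Δb = 6 × (-6) = -36, so new z* = 1305 − 36 = 1269.

1269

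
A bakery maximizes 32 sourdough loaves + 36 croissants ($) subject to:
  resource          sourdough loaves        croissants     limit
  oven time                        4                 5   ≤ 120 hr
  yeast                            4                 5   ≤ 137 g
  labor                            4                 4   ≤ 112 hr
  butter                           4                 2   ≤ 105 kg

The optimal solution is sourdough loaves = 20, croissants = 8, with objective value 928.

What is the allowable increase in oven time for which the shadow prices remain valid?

Binding constraints: oven time, labor. The basis is B = [[4,5],[4,4]] with det -4.
Per unit increase in oven time, x* moves by d = (-1, 1).
The basis stays optimal until yeast becomes binding; allowable increase = 17 hr.

17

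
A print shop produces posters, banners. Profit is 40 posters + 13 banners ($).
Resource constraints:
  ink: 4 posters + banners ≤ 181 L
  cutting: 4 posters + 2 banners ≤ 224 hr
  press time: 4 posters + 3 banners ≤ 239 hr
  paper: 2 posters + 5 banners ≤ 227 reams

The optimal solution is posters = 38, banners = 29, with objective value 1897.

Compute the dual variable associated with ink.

Check each constraint at x*: ink 181/181 (tight); cutting 210/224 (slack 14); press time 239/239 (tight); paper 221/227 (slack 6).
Slack constraints have shadow price 0 (complementary slackness).
Dual feasibility on the basic columns requires 4·y_ink + 4·y_press time = 40, 1·y_ink + 3·y_press time = 13.
This yields shadow prices y_ink = 8.5, y_press time = 1.5.
Shadow price of ink = 8.5.

8.5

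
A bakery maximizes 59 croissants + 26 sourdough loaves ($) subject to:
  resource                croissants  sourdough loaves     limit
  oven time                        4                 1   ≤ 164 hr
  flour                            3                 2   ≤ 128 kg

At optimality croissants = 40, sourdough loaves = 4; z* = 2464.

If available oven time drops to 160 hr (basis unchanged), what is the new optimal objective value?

2432

At the optimum: oven time uses 164 of 164 (binding); flour uses 128 of 128 (binding).
Dual feasibility on the basic columns requires 4·y_oven time + 3·y_flour = 59, 1·y_oven time + 2·y_flour = 26.
→ y_oven time = 8 and y_flour = 9.
Δz = y_oven time·Δb = 8 × (-4) = -32, so new z* = 2464 − 32 = 2432.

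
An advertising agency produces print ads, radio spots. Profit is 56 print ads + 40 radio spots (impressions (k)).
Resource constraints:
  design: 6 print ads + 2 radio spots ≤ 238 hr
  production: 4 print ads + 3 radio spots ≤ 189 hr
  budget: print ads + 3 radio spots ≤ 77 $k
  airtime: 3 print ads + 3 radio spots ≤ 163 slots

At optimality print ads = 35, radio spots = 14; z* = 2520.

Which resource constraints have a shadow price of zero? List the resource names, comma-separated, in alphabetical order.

airtime, production

design: 238/238 (binding)
production: 182/189 (slack 7)
budget: 77/77 (binding)
airtime: 147/163 (slack 16)
By complementary slackness, a constraint with positive slack has shadow price 0 → airtime, production.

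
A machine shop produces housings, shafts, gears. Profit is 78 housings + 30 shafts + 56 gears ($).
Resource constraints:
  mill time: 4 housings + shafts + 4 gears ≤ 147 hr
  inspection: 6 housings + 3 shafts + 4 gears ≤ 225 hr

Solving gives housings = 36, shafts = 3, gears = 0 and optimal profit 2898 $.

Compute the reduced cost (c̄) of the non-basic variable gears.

-8

Both mill time and inspection are binding at x*.
From A_Bᵀ y = c: 4·y_mill time + 6·y_inspection = 78; 1·y_mill time + 3·y_inspection = 30.
→ y_mill time = 9 and y_inspection = 7.
Reduced cost of gears: c₃ − yᵀa₃ = 56 − (9·4 + 7·4) = 56 − 64 = -8.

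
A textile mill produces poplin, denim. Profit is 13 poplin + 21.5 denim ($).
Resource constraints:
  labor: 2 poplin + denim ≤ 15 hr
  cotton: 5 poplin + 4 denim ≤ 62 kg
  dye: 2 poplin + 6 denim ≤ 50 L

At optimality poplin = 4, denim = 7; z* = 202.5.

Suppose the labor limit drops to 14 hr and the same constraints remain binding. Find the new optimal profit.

Binding: labor and dye. Non-binding: cotton (14 unused).
Slack constraints have shadow price 0 (complementary slackness).
The binding rows give the dual system: 2·y_labor + 2·y_dye = 13 and 1·y_labor + 6·y_dye = 21.5.
Solving: y_labor = 3.5, y_dye = 3.
Δz = y_labor·Δb = 3.5 × (-1) = -3.5, so new z* = 202.5 − 3.5 = 199.

199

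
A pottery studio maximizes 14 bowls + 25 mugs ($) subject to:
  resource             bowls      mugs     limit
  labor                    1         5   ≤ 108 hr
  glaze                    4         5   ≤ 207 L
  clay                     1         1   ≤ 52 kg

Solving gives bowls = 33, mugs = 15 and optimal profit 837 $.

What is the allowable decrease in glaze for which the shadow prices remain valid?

99

Binding constraints: labor, glaze. The basis is B = [[1,5],[4,5]] with det -15.
Per unit decrease in glaze, x* moves by d = (-0.3333, 0.0667).
The basis stays optimal until bowls reaches 0; allowable decrease = 99 L.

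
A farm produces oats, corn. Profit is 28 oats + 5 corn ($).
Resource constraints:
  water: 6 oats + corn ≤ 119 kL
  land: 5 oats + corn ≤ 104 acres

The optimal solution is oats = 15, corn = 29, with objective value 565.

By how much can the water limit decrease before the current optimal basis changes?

Binding constraints: water, land. The basis is B = [[6,1],[5,1]] with det 1.
Per unit decrease in water, x* moves by d = (-1, 5).
The basis stays optimal until oats reaches 0; allowable decrease = 15 kL.

15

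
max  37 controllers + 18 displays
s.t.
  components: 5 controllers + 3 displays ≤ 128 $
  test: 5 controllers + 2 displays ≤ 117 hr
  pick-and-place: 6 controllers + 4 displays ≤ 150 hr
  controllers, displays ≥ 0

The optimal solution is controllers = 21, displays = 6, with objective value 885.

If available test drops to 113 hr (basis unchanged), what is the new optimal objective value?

At the optimum: components uses 123 of 128 (slack = 5); test uses 117 of 117 (binding); pick-and-place uses 150 of 150 (binding).
Since components is not tight, its dual is 0.
Dual feasibility on the basic columns requires 5·y_test + 6·y_pick-and-place = 37, 2·y_test + 4·y_pick-and-place = 18.
Solving: y_test = 5, y_pick-and-place = 2.
Δz = y_test·Δb = 5 × (-4) = -20, so new z* = 885 − 20 = 865.

865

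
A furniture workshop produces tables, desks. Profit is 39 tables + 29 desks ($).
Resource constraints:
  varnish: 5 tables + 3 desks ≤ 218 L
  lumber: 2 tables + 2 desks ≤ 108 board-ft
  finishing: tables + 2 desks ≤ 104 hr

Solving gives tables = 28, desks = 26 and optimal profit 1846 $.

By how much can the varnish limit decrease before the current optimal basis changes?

48

Binding constraints: varnish, lumber. The basis is B = [[5,3],[2,2]] with det 4.
Per unit decrease in varnish, x* moves by d = (-0.5, 0.5).
The basis stays optimal until finishing becomes binding; allowable decrease = 48 L.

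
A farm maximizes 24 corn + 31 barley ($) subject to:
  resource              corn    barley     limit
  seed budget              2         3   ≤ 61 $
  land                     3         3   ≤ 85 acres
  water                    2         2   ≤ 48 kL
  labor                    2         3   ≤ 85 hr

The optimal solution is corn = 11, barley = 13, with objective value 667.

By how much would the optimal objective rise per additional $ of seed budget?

7

Check each constraint at x*: seed budget 61/61 (tight); land 72/85 (slack 13); water 48/48 (tight); labor 61/85 (slack 24).
Slack constraints have shadow price 0 (complementary slackness).
Dual feasibility on the basic columns requires 2·y_seed budget + 2·y_water = 24, 3·y_seed budget + 2·y_water = 31.
Solving: y_seed budget = 7, y_water = 5.
Shadow price of seed budget = 7.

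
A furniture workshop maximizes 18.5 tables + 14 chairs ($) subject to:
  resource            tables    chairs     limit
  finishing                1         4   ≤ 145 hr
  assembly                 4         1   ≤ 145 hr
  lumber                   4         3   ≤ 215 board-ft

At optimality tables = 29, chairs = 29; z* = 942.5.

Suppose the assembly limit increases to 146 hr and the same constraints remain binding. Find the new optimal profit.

At the optimum: finishing uses 145 of 145 (binding); assembly uses 145 of 145 (binding); lumber uses 203 of 215 (slack = 12).
Slack constraints have shadow price 0 (complementary slackness).
The binding rows give the dual system: 1·y_finishing + 4·y_assembly = 18.5 and 4·y_finishing + 1·y_assembly = 14.
→ y_finishing = 2.5 and y_assembly = 4.
Δz = y_assembly·Δb = 4 × (1) = 4, so new z* = 942.5 + 4 = 946.5.

946.5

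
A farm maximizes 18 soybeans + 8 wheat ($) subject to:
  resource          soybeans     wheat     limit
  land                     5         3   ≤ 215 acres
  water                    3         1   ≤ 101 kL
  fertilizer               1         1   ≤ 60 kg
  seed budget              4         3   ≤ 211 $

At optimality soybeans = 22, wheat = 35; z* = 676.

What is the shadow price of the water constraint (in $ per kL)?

Binding: land and water. Non-binding: fertilizer (3 unused), seed budget (18 unused).
By complementary slackness, y = 0 for the non-binding constraints.
The binding rows give the dual system: 5·y_land + 3·y_water = 18 and 3·y_land + 1·y_water = 8.
This yields shadow prices y_land = 1.5, y_water = 3.5.
Shadow price of water = 3.5.

3.5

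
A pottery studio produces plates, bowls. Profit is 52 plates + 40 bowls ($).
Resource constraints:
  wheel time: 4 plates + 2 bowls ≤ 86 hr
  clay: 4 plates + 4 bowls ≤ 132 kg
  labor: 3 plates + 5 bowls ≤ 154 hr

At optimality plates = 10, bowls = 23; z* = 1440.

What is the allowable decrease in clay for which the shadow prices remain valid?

Binding constraints: wheel time, clay. The basis is B = [[4,2],[4,4]] with det 8.
Per unit decrease in clay, x* moves by d = (0.25, -0.5).
The basis stays optimal until bowls reaches 0; allowable decrease = 46 kg.

46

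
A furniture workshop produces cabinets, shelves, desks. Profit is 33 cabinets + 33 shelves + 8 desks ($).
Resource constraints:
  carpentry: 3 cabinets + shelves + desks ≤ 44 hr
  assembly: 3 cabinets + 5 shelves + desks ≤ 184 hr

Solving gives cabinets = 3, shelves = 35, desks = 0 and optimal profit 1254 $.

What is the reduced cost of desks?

-3

At the optimum: carpentry uses 44 of 44 (binding); assembly uses 184 of 184 (binding).
The binding rows give the dual system: 3·y_carpentry + 3·y_assembly = 33 and 1·y_carpentry + 5·y_assembly = 33.
→ y_carpentry = 5.5 and y_assembly = 5.5.
Reduced cost of desks: c₃ − yᵀa₃ = 8 − (5.5·1 + 5.5·1) = 8 − 11 = -3.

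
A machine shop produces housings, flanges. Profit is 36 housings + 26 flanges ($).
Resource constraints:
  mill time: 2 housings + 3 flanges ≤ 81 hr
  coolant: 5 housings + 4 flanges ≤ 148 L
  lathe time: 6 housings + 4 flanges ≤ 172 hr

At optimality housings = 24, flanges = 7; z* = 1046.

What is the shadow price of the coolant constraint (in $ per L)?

Check each constraint at x*: mill time 69/81 (slack 12); coolant 148/148 (tight); lathe time 172/172 (tight).
By complementary slackness, y = 0 for the non-binding constraint.
The binding rows give the dual system: 5·y_coolant + 6·y_lathe time = 36 and 4·y_coolant + 4·y_lathe time = 26.
Solving: y_coolant = 3, y_lathe time = 3.5.
Shadow price of coolant = 3.

3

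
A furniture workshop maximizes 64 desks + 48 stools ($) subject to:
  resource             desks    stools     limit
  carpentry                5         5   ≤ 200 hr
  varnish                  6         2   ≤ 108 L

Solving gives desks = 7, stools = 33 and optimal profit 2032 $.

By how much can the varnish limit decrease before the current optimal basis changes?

Binding constraints: carpentry, varnish. The basis is B = [[5,5],[6,2]] with det -20.
Per unit decrease in varnish, x* moves by d = (-0.25, 0.25).
The basis stays optimal until desks reaches 0; allowable decrease = 28 L.

28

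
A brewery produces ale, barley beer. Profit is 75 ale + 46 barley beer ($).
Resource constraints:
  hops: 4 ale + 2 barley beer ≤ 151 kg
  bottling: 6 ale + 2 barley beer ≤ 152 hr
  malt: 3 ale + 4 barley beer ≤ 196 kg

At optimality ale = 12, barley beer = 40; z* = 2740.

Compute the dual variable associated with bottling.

9

Binding: bottling and malt. Non-binding: hops (23 unused).
By complementary slackness, y = 0 for the non-binding constraint.
Dual feasibility on the basic columns requires 6·y_bottling + 3·y_malt = 75, 2·y_bottling + 4·y_malt = 46.
This yields shadow prices y_bottling = 9, y_malt = 7.
Shadow price of bottling = 9.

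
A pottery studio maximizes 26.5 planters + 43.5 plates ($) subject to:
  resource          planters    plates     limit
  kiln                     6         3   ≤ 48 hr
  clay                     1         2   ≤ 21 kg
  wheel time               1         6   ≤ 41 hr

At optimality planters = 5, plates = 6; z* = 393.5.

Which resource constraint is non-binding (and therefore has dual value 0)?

kiln: 48/48 (binding)
clay: 17/21 (slack 4)
wheel time: 41/41 (binding)
By complementary slackness, a constraint with positive slack has shadow price 0 → clay.

clay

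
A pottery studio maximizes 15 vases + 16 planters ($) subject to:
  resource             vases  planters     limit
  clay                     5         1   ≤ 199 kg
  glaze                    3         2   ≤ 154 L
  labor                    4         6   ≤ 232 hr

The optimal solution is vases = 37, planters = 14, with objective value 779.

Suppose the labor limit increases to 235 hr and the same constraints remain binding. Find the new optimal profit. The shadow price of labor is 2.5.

Δb = 3, so new z* = 779 + (2.5)·(3) = 779 + 7.5 = 786.5.

786.5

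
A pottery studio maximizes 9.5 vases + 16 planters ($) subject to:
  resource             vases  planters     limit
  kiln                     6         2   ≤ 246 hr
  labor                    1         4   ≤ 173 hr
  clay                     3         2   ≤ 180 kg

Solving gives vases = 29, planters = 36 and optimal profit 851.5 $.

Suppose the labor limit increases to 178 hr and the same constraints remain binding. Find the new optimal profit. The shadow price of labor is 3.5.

869

Δb = 5, so new z* = 851.5 + (3.5)·(5) = 851.5 + 17.5 = 869.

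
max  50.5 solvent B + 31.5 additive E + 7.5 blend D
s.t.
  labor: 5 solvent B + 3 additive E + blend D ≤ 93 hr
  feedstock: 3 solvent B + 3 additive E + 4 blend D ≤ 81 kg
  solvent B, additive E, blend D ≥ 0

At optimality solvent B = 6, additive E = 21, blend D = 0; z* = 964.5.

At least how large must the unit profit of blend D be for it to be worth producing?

Check each constraint at x*: labor 93/93 (tight); feedstock 81/81 (tight).
From A_Bᵀ y = c: 5·y_labor + 3·y_feedstock = 50.5; 3·y_labor + 3·y_feedstock = 31.5.
→ y_labor = 9.5 and y_feedstock = 1.
blend D enters the basis when its profit ≥ yᵀa₃ = 9.5·1 + 1·4 = 13.5.

13.5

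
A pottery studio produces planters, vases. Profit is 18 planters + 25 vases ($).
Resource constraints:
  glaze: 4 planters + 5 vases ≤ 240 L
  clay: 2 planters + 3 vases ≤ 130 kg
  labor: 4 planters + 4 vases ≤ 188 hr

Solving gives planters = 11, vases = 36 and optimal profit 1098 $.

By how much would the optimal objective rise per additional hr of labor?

At the optimum: glaze uses 224 of 240 (slack = 16); clay uses 130 of 130 (binding); labor uses 188 of 188 (binding).
Slack constraints have shadow price 0 (complementary slackness).
From A_Bᵀ y = c: 2·y_clay + 4·y_labor = 18; 3·y_clay + 4·y_labor = 25.
→ y_clay = 7 and y_labor = 1.
Shadow price of labor = 1.

1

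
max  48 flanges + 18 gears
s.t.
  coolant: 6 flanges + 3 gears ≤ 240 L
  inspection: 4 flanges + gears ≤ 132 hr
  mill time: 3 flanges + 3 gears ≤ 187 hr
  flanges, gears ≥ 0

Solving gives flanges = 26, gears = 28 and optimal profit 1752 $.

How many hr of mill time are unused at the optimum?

25

mill time used = 3·26 + 3·28 = 162; slack = 187 − 162 = 25.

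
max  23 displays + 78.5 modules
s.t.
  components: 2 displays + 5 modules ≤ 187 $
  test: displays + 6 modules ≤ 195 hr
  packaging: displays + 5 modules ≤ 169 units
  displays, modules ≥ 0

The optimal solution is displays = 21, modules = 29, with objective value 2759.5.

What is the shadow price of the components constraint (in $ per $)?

Check each constraint at x*: components 187/187 (tight); test 195/195 (tight); packaging 166/169 (slack 3).
Since packaging is not tight, its dual is 0.
The binding rows give the dual system: 2·y_components + 1·y_test = 23 and 5·y_components + 6·y_test = 78.5.
→ y_components = 8.5 and y_test = 6.
Shadow price of components = 8.5.

8.5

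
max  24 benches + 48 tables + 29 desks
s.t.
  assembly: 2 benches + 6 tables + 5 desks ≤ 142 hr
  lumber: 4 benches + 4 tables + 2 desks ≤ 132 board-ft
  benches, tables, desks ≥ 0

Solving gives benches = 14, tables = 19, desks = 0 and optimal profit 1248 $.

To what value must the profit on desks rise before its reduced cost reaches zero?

Both assembly and lumber are binding at x*.
The binding rows give the dual system: 2·y_assembly + 4·y_lumber = 24 and 6·y_assembly + 4·y_lumber = 48.
This yields shadow prices y_assembly = 6, y_lumber = 3.
desks enters the basis when its profit ≥ yᵀa₃ = 6·5 + 3·2 = 36.

36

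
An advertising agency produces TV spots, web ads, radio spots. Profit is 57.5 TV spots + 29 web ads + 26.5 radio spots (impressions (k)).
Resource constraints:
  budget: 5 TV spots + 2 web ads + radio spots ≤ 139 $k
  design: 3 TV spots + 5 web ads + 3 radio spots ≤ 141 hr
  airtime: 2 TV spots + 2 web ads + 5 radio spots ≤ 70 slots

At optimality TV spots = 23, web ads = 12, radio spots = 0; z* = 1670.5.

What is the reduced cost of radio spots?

-8

Check each constraint at x*: budget 139/139 (tight); design 129/141 (slack 12); airtime 70/70 (tight).
By complementary slackness, y = 0 for the non-binding constraint.
Dual feasibility on the basic columns requires 5·y_budget + 2·y_airtime = 57.5, 2·y_budget + 2·y_airtime = 29.
This yields shadow prices y_budget = 9.5, y_airtime = 5.
Reduced cost of radio spots: c₃ − yᵀa₃ = 26.5 − (9.5·1 + 5·5) = 26.5 − 34.5 = -8.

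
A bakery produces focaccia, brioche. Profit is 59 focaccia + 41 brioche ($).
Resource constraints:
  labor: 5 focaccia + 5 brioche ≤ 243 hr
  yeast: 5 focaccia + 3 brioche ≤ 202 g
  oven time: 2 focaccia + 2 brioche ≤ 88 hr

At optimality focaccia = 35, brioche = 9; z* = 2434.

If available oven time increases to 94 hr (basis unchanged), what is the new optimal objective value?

2476

At the optimum: labor uses 220 of 243 (slack = 23); yeast uses 202 of 202 (binding); oven time uses 88 of 88 (binding).
Slack constraints have shadow price 0 (complementary slackness).
From A_Bᵀ y = c: 5·y_yeast + 2·y_oven time = 59; 3·y_yeast + 2·y_oven time = 41.
This yields shadow prices y_yeast = 9, y_oven time = 7.
Δz = y_oven time·Δb = 7 × (6) = 42, so new z* = 2434 + 42 = 2476.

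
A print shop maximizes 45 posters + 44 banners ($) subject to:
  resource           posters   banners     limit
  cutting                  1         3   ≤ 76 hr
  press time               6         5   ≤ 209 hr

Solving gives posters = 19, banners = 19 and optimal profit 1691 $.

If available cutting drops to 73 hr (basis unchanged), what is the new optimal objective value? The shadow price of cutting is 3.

Δb = -3, so new z* = 1691 + (3)·(-3) = 1691 − 9 = 1682.

1682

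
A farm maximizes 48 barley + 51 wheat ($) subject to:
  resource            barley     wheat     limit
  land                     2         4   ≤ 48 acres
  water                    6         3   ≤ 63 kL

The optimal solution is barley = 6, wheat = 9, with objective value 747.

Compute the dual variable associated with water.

Both land and water are binding at x*.
The binding rows give the dual system: 2·y_land + 6·y_water = 48 and 4·y_land + 3·y_water = 51.
Solving: y_land = 9, y_water = 5.
Shadow price of water = 5.

5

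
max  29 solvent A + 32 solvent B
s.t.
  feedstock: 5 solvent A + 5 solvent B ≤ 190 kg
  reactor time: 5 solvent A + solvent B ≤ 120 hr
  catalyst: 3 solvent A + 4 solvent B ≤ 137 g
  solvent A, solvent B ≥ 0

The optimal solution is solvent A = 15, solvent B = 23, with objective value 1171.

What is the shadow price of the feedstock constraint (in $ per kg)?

4

Binding: feedstock and catalyst. Non-binding: reactor time (22 unused).
By complementary slackness, y = 0 for the non-binding constraint.
Dual feasibility on the basic columns requires 5·y_feedstock + 3·y_catalyst = 29, 5·y_feedstock + 4·y_catalyst = 32.
→ y_feedstock = 4 and y_catalyst = 3.
Shadow price of feedstock = 4.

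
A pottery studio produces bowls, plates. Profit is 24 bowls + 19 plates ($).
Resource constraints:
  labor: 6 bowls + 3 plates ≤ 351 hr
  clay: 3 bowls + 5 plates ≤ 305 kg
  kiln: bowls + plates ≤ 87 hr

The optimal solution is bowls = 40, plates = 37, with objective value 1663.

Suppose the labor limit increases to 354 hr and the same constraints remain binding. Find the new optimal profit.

1672

Binding: labor and clay. Non-binding: kiln (10 unused).
Slack constraints have shadow price 0 (complementary slackness).
Dual feasibility on the basic columns requires 6·y_labor + 3·y_clay = 24, 3·y_labor + 5·y_clay = 19.
Solving: y_labor = 3, y_clay = 2.
Δz = y_labor·Δb = 3 × (3) = 9, so new z* = 1663 + 9 = 1672.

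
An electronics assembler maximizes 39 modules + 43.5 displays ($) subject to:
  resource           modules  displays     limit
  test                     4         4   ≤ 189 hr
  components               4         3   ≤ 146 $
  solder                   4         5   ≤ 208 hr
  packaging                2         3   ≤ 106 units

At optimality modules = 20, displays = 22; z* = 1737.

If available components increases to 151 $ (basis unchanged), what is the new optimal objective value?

1762

Binding: components and packaging. Non-binding: test (21 unused), solder (18 unused).
Since test, solder are not tight, their duals are 0.
The binding rows give the dual system: 4·y_components + 2·y_packaging = 39 and 3·y_components + 3·y_packaging = 43.5.
Solving: y_components = 5, y_packaging = 9.5.
Δz = y_components·Δb = 5 × (5) = 25, so new z* = 1737 + 25 = 1762.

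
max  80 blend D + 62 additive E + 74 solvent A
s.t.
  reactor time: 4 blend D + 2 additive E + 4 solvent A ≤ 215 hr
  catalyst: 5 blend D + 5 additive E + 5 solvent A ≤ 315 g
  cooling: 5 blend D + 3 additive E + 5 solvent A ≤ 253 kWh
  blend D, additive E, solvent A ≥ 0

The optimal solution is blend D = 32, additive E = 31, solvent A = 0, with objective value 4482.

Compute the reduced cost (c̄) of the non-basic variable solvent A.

Check each constraint at x*: reactor time 190/215 (slack 25); catalyst 315/315 (tight); cooling 253/253 (tight).
Since reactor time is not tight, its dual is 0.
From A_Bᵀ y = c: 5·y_catalyst + 5·y_cooling = 80; 5·y_catalyst + 3·y_cooling = 62.
This yields shadow prices y_catalyst = 7, y_cooling = 9.
Reduced cost of solvent A: c₃ − yᵀa₃ = 74 − (7·5 + 9·5) = 74 − 80 = -6.

-6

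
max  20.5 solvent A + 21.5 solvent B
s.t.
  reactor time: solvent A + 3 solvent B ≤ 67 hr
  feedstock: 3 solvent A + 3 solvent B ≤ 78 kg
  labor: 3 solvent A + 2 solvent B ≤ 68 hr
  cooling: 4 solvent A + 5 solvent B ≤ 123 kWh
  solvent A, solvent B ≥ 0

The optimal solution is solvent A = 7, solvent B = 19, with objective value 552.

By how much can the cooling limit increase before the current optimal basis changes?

1.5

Binding constraints: feedstock, cooling. The basis is B = [[3,3],[4,5]] with det 3.
Per unit increase in cooling, x* moves by d = (-1, 1).
The basis stays optimal until reactor time becomes binding; allowable increase = 1.5 kWh.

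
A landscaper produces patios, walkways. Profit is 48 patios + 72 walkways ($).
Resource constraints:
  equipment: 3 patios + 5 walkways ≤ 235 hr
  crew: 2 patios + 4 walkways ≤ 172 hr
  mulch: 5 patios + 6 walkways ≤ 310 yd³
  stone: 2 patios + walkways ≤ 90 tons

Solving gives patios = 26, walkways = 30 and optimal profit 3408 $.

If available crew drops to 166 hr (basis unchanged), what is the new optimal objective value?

3354

Binding: crew and mulch. Non-binding: equipment (7 unused), stone (8 unused).
Since equipment, stone are not tight, their duals are 0.
Dual feasibility on the basic columns requires 2·y_crew + 5·y_mulch = 48, 4·y_crew + 6·y_mulch = 72.
Solving: y_crew = 9, y_mulch = 6.
Δz = y_crew·Δb = 9 × (-6) = -54, so new z* = 3408 − 54 = 3354.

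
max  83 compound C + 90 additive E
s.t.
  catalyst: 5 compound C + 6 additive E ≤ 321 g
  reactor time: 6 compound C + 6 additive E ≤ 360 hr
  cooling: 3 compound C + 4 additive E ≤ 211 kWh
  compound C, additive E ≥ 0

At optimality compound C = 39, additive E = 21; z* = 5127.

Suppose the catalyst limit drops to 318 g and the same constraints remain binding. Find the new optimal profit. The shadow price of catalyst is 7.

Δb = -3, so new z* = 5127 + (7)·(-3) = 5127 − 21 = 5106.

5106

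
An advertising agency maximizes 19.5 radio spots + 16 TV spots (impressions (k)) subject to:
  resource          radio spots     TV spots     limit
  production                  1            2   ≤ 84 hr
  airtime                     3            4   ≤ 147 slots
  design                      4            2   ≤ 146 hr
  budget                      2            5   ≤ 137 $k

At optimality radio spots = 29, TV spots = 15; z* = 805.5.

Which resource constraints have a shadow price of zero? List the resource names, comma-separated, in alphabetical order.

production: 59/84 (slack 25)
airtime: 147/147 (binding)
design: 146/146 (binding)
budget: 133/137 (slack 4)
By complementary slackness, a constraint with positive slack has shadow price 0 → budget, production.

budget, production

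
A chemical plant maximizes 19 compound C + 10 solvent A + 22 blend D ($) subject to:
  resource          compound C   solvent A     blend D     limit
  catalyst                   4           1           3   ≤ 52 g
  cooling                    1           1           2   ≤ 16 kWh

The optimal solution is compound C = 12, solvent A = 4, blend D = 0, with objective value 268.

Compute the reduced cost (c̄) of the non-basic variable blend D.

Check each constraint at x*: catalyst 52/52 (tight); cooling 16/16 (tight).
From A_Bᵀ y = c: 4·y_catalyst + 1·y_cooling = 19; 1·y_catalyst + 1·y_cooling = 10.
→ y_catalyst = 3 and y_cooling = 7.
Reduced cost of blend D: c₃ − yᵀa₃ = 22 − (3·3 + 7·2) = 22 − 23 = -1.

-1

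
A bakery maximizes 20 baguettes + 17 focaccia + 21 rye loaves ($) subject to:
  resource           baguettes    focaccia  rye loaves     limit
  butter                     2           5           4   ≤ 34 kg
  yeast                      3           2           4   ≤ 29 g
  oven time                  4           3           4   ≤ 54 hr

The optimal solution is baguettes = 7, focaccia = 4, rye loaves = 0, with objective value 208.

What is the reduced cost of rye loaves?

-7

Binding: butter and yeast. Non-binding: oven time (14 unused).
Since oven time is not tight, its dual is 0.
The binding rows give the dual system: 2·y_butter + 3·y_yeast = 20 and 5·y_butter + 2·y_yeast = 17.
→ y_butter = 1 and y_yeast = 6.
Reduced cost of rye loaves: c₃ − yᵀa₃ = 21 − (1·4 + 6·4) = 21 − 28 = -7.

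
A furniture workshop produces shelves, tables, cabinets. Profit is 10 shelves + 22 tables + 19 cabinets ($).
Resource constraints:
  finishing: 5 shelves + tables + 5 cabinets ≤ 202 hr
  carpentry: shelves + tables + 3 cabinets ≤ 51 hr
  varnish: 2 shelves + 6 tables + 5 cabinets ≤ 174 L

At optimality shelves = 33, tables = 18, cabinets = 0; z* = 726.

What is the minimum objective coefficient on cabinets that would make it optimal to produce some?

27

At the optimum: finishing uses 183 of 202 (slack = 19); carpentry uses 51 of 51 (binding); varnish uses 174 of 174 (binding).
By complementary slackness, y = 0 for the non-binding constraint.
From A_Bᵀ y = c: 1·y_carpentry + 2·y_varnish = 10; 1·y_carpentry + 6·y_varnish = 22.
Solving: y_carpentry = 4, y_varnish = 3.
cabinets enters the basis when its profit ≥ yᵀa₃ = 4·3 + 3·5 = 27.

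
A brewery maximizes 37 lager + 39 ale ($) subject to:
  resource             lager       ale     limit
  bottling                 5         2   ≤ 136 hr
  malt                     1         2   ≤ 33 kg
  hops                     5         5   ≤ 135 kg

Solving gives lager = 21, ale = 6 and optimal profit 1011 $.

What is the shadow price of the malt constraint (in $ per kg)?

Check each constraint at x*: bottling 117/136 (slack 19); malt 33/33 (tight); hops 135/135 (tight).
By complementary slackness, y = 0 for the non-binding constraint.
Dual feasibility on the basic columns requires 1·y_malt + 5·y_hops = 37, 2·y_malt + 5·y_hops = 39.
→ y_malt = 2 and y_hops = 7.
Shadow price of malt = 2.

2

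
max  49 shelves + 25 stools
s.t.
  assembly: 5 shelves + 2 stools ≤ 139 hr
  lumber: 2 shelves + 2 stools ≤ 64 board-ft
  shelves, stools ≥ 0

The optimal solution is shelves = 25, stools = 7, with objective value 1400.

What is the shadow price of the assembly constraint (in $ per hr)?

8

Check each constraint at x*: assembly 139/139 (tight); lumber 64/64 (tight).
The binding rows give the dual system: 5·y_assembly + 2·y_lumber = 49 and 2·y_assembly + 2·y_lumber = 25.
This yields shadow prices y_assembly = 8, y_lumber = 4.5.
Shadow price of assembly = 8.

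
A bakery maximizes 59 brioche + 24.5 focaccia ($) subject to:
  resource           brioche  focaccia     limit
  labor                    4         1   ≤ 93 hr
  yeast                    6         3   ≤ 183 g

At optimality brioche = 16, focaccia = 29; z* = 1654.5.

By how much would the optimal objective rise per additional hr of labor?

Check each constraint at x*: labor 93/93 (tight); yeast 183/183 (tight).
Dual feasibility on the basic columns requires 4·y_labor + 6·y_yeast = 59, 1·y_labor + 3·y_yeast = 24.5.
Solving: y_labor = 5, y_yeast = 6.5.
Shadow price of labor = 5.

5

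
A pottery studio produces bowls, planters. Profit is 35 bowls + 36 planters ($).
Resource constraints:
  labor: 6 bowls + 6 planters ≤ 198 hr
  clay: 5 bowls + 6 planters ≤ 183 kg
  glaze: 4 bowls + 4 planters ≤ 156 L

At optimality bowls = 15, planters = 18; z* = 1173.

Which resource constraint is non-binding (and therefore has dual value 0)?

labor: 198/198 (binding)
clay: 183/183 (binding)
glaze: 132/156 (slack 24)
By complementary slackness, a constraint with positive slack has shadow price 0 → glaze.

glaze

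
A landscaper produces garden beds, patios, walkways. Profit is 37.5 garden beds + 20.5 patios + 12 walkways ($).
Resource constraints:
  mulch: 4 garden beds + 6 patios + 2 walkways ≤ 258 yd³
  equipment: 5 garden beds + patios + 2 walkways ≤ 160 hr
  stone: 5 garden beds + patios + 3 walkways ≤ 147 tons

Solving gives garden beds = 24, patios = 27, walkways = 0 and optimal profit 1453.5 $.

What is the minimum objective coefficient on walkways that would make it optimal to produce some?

At the optimum: mulch uses 258 of 258 (binding); equipment uses 147 of 160 (slack = 13); stone uses 147 of 147 (binding).
Slack constraints have shadow price 0 (complementary slackness).
Dual feasibility on the basic columns requires 4·y_mulch + 5·y_stone = 37.5, 6·y_mulch + 1·y_stone = 20.5.
This yields shadow prices y_mulch = 2.5, y_stone = 5.5.
walkways enters the basis when its profit ≥ yᵀa₃ = 2.5·2 + 5.5·3 = 21.5.

21.5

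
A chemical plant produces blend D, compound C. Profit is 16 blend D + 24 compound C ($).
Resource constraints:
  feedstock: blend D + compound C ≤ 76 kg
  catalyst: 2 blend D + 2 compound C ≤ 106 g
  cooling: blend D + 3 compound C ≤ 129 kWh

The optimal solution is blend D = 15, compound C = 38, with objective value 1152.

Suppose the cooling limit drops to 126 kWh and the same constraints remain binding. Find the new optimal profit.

1140

Binding: catalyst and cooling. Non-binding: feedstock (23 unused).
Since feedstock is not tight, its dual is 0.
Dual feasibility on the basic columns requires 2·y_catalyst + 1·y_cooling = 16, 2·y_catalyst + 3·y_cooling = 24.
This yields shadow prices y_catalyst = 6, y_cooling = 4.
Δz = y_cooling·Δb = 4 × (-3) = -12, so new z* = 1152 − 12 = 1140.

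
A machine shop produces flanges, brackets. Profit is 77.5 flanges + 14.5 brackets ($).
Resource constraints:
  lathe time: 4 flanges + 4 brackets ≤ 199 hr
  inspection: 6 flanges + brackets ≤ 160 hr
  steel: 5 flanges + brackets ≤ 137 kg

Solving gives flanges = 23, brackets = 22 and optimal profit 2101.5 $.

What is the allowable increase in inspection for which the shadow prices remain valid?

4.4

Binding constraints: inspection, steel. The basis is B = [[6,1],[5,1]] with det 1.
Per unit increase in inspection, x* moves by d = (1, -5).
The basis stays optimal until brackets reaches 0; allowable increase = 4.4 hr.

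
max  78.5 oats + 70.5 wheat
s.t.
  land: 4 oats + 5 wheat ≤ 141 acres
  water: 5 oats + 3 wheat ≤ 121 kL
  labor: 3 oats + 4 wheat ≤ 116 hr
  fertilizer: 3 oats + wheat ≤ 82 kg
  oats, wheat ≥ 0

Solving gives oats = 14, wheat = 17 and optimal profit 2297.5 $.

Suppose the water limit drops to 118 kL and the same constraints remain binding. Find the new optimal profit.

At the optimum: land uses 141 of 141 (binding); water uses 121 of 121 (binding); labor uses 110 of 116 (slack = 6); fertilizer uses 59 of 82 (slack = 23).
Slack constraints have shadow price 0 (complementary slackness).
Dual feasibility on the basic columns requires 4·y_land + 5·y_water = 78.5, 5·y_land + 3·y_water = 70.5.
→ y_land = 9 and y_water = 8.5.
Δz = y_water·Δb = 8.5 × (-3) = -25.5, so new z* = 2297.5 − 25.5 = 2272.

2272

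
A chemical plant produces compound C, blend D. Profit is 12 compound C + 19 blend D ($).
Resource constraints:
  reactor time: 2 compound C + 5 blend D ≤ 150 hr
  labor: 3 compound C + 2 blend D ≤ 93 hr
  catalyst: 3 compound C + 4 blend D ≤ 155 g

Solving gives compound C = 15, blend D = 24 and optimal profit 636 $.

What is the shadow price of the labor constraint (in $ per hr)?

Binding: reactor time and labor. Non-binding: catalyst (14 unused).
Slack constraints have shadow price 0 (complementary slackness).
From A_Bᵀ y = c: 2·y_reactor time + 3·y_labor = 12; 5·y_reactor time + 2·y_labor = 19.
→ y_reactor time = 3 and y_labor = 2.
Shadow price of labor = 2.

2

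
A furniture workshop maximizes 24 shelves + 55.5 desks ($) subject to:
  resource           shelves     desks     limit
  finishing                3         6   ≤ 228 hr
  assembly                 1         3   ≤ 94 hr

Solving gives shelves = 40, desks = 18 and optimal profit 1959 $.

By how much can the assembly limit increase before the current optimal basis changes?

20

Binding constraints: finishing, assembly. The basis is B = [[3,6],[1,3]] with det 3.
Per unit increase in assembly, x* moves by d = (-2, 1).
The basis stays optimal until shelves reaches 0; allowable increase = 20 hr.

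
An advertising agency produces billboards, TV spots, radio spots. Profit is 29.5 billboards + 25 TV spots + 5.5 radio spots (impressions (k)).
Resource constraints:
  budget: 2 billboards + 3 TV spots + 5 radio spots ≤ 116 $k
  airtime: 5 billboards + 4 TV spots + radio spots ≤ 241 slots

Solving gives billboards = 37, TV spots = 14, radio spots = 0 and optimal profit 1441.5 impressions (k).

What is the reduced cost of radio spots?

-5

At the optimum: budget uses 116 of 116 (binding); airtime uses 241 of 241 (binding).
Dual feasibility on the basic columns requires 2·y_budget + 5·y_airtime = 29.5, 3·y_budget + 4·y_airtime = 25.
Solving: y_budget = 1, y_airtime = 5.5.
Reduced cost of radio spots: c₃ − yᵀa₃ = 5.5 − (1·5 + 5.5·1) = 5.5 − 10.5 = -5.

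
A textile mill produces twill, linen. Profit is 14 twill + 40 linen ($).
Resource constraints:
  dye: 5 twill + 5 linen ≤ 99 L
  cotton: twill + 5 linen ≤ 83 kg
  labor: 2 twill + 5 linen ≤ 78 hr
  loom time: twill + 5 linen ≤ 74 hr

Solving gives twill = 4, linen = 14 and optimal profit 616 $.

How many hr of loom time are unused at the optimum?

loom time used = 1·4 + 5·14 = 74; slack = 74 − 74 = 0.

0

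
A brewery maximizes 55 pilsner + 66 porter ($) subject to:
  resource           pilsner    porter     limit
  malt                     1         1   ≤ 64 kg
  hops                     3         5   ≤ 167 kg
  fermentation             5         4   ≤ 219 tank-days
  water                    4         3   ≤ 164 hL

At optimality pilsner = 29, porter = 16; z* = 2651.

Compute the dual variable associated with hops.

At the optimum: malt uses 45 of 64 (slack = 19); hops uses 167 of 167 (binding); fermentation uses 209 of 219 (slack = 10); water uses 164 of 164 (binding).
By complementary slackness, y = 0 for the non-binding constraints.
Dual feasibility on the basic columns requires 3·y_hops + 4·y_water = 55, 5·y_hops + 3·y_water = 66.
Solving: y_hops = 9, y_water = 7.
Shadow price of hops = 9.

9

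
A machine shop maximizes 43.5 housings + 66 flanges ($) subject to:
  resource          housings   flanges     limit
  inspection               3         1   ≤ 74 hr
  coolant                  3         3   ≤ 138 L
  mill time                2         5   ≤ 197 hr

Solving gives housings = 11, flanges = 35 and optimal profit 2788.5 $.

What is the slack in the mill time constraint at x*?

mill time used = 2·11 + 5·35 = 197; slack = 197 − 197 = 0.

0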